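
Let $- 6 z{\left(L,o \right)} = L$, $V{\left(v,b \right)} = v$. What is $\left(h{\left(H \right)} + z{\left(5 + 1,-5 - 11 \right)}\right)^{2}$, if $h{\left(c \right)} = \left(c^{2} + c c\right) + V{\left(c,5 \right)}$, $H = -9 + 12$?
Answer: $400$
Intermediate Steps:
$H = 3$
$z{\left(L,o \right)} = - \frac{L}{6}$
$h{\left(c \right)} = c + 2 c^{2}$ ($h{\left(c \right)} = \left(c^{2} + c c\right) + c = \left(c^{2} + c^{2}\right) + c = 2 c^{2} + c = c + 2 c^{2}$)
$\left(h{\left(H \right)} + z{\left(5 + 1,-5 - 11 \right)}\right)^{2} = \left(3 \left(1 + 2 \cdot 3\right) - \frac{5 + 1}{6}\right)^{2} = \left(3 \left(1 + 6\right) - 1\right)^{2} = \left(3 \cdot 7 - 1\right)^{2} = \left(21 - 1\right)^{2} = 20^{2} = 400$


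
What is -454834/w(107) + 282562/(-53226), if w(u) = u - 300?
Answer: 12077230009/5136309 ≈ 2351.3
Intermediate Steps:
w(u) = -300 + u
-454834/w(107) + 282562/(-53226) = -454834/(-300 + 107) + 282562/(-53226) = -454834/(-193) + 282562*(-1/53226) = -454834*(-1/193) - 141281/26613 = 454834/193 - 141281/26613 = 12077230009/5136309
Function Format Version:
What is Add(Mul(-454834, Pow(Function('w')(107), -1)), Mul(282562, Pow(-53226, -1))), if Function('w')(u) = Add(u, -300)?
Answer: Rational(12077230009, 5136309) ≈ 2351.3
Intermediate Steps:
Function('w')(u) = Add(-300, u)
Add(Mul(-454834, Pow(Function('w')(107), -1)), Mul(282562, Pow(-53226, -1))) = Add(Mul(-454834, Pow(Add(-300, 107), -1)), Mul(282562, Pow(-53226, -1))) = Add(Mul(-454834, Pow(-193, -1)), Mul(282562, Rational(-1, 53226))) = Add(Mul(-454834, Rational(-1, 193)), Rational(-141281, 26613)) = Add(Rational(454834, 193), Rational(-141281, 26613)) = Rational(12077230009, 5136309)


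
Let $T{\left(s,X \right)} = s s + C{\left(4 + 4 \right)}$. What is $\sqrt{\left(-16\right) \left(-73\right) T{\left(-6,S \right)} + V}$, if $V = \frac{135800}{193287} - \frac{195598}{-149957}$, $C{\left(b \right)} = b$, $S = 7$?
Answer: $\frac{\sqrt{43176880003970646214183086}}{28984738659} \approx 226.7$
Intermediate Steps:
$T{\left(s,X \right)} = 8 + s^{2}$ ($T{\left(s,X \right)} = s s + \left(4 + 4\right) = s^{2} + 8 = 8 + s^{2}$)
$V = \frac{58170711226}{28984738659}$ ($V = 135800 \cdot \frac{1}{193287} - - \frac{195598}{149957} = \frac{135800}{193287} + \frac{195598}{149957} = \frac{58170711226}{28984738659} \approx 2.0069$)
$\sqrt{\left(-16\right) \left(-73\right) T{\left(-6,S \right)} + V} = \sqrt{\left(-16\right) \left(-73\right) \left(8 + \left(-6\right)^{2}\right) + \frac{58170711226}{28984738659}} = \sqrt{1168 \left(8 + 36\right) + \frac{58170711226}{28984738659}} = \sqrt{1168 \cdot 44 + \frac{58170711226}{28984738659}} = \sqrt{51392 + \frac{58170711226}{28984738659}} = \sqrt{\frac{1489641859874554}{28984738659}} = \frac{\sqrt{43176880003970646214183086}}{28984738659}$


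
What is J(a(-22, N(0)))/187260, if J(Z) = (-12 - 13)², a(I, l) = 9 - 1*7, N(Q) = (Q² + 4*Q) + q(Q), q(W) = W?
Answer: 125/37452 ≈ 0.0033376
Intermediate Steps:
N(Q) = Q² + 5*Q (N(Q) = (Q² + 4*Q) + Q = Q² + 5*Q)
a(I, l) = 2 (a(I, l) = 9 - 7 = 2)
J(Z) = 625 (J(Z) = (-25)² = 625)
J(a(-22, N(0)))/187260 = 625/187260 = 625*(1/187260) = 125/37452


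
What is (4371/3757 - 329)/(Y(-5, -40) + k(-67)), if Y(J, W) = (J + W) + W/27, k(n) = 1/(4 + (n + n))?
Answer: 332554140/47158153 ≈ 7.0519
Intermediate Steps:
k(n) = 1/(4 + 2*n)
Y(J, W) = J + 28*W/27 (Y(J, W) = (J + W) + W*(1/27) = (J + W) + W/27 = J + 28*W/27)
(4371/3757 - 329)/(Y(-5, -40) + k(-67)) = (4371/3757 - 329)/((-5 + (28/27)*(-40)) + 1/(2*(2 - 67))) = (4371*(1/3757) - 329)/((-5 - 1120/27) + (½)/(-65)) = (4371/3757 - 329)/(-1255/27 + (½)*(-1/65)) = -1231682/(3757*(-1255/27 - 1/130)) = -1231682/(3757*(-163177/3510)) = -1231682/3757*(-3510/163177) = 332554140/47158153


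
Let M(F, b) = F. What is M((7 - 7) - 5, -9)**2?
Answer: 25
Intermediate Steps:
M((7 - 7) - 5, -9)**2 = ((7 - 7) - 5)**2 = (0 - 5)**2 = (-5)**2 = 25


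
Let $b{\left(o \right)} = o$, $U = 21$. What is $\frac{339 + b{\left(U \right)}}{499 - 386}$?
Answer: $\frac{360}{113} \approx 3.1858$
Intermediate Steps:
$\frac{339 + b{\left(U \right)}}{499 - 386} = \frac{339 + 21}{499 - 386} = \frac{360}{113}$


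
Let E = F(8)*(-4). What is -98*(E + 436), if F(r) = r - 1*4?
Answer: -41160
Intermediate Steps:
F(r) = -4 + r (F(r) = r - 4 = -4 + r)
E = -16 (E = (-4 + 8)*(-4) = 4*(-4) = -16)
-98*(E + 436) = -98*(-16 + 436) = -98*420 = -41160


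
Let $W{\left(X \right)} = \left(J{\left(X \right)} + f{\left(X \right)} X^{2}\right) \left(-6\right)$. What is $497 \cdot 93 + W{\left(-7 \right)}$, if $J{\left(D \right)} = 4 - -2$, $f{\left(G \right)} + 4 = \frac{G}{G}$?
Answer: $47067$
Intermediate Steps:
$f{\left(G \right)} = -3$ ($f{\left(G \right)} = -4 + \frac{G}{G} = -4 + 1 = -3$)
$J{\left(D \right)} = 6$ ($J{\left(D \right)} = 4 + 2 = 6$)
$W{\left(X \right)} = -36 + 18 X^{2}$ ($W{\left(X \right)} = \left(6 - 3 X^{2}\right) \left(-6\right) = -36 + 18 X^{2}$)
$497 \cdot 93 + W{\left(-7 \right)} = 497 \cdot 93 - \left(36 - 18 \left(-7\right)^{2}\right) = 46221 + \left(-36 + 18 \cdot 49\right) = 46221 + \left(-36 + 882\right) = 46221 + 846 = 47067$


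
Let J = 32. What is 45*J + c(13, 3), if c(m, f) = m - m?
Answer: 1440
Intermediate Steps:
c(m, f) = 0
45*J + c(13, 3) = 45*32 + 0 = 1440 + 0 = 1440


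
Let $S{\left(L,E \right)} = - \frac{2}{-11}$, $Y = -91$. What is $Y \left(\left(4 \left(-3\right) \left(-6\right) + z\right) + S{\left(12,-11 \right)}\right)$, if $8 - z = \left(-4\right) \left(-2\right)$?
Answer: $- \frac{72254}{11} \approx -6568.5$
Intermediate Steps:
$S{\left(L,E \right)} = \frac{2}{11}$ ($S{\left(L,E \right)} = \left(-2\right) \left(- \frac{1}{11}\right) = \frac{2}{11}$)
$z = 0$ ($z = 8 - \left(-4\right) \left(-2\right) = 8 - 8 = 0$)
$Y \left(\left(4 \left(-3\right) \left(-6\right) + z\right) + S{\left(12,-11 \right)}\right) = - 91 \left(\left(4 \left(-3\right) \left(-6\right) + 0\right) + \frac{2}{11}\right) = - 91 \left(\left(\left(-12\right) \left(-6\right) + 0\right) + \frac{2}{11}\right) = - 91 \left(\left(72 + 0\right) + \frac{2}{11}\right) = - 91 \left(72 + \frac{2}{11}\right) = \left(-91\right) \frac{794}{11} = - \frac{72254}{11}$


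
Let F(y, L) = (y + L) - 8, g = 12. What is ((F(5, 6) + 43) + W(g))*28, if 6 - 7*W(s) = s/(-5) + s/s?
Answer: 6588/5 ≈ 1317.6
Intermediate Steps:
F(y, L) = -8 + L + y (F(y, L) = (L + y) - 8 = -8 + L + y)
W(s) = 5/7 + s/35 (W(s) = 6/7 - (s/(-5) + s/s)/7 = 6/7 - (s*(-1/5) + 1)/7 = 6/7 - (-s/5 + 1)/7 = 6/7 - (1 - s/5)/7 = 6/7 + (-1/7 + s/35) = 5/7 + s/35)
((F(5, 6) + 43) + W(g))*28 = (((-8 + 6 + 5) + 43) + (5/7 + (1/35)*12))*28 = ((3 + 43) + (5/7 + 12/35))*28 = (46 + 37/35)*28 = (1647/35)*28 = 6588/5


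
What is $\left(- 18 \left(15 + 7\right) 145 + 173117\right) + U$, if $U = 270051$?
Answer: $385748$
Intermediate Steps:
$\left(- 18 \left(15 + 7\right) 145 + 173117\right) + U = \left(- 18 \left(15 + 7\right) 145 + 173117\right) + 270051 = \left(\left(-18\right) 22 \cdot 145 + 173117\right) + 270051 = \left(\left(-396\right) 145 + 173117\right) + 270051 = \left(-57420 + 173117\right) + 270051 = 115697 + 270051 = 385748$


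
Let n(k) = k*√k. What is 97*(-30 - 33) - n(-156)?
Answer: -6111 + 312*I*√39 ≈ -6111.0 + 1948.4*I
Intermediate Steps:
n(k) = k^(3/2)
97*(-30 - 33) - n(-156) = 97*(-30 - 33) - (-156)^(3/2) = 97*(-63) - (-312)*I*√39 = -6111 + 312*I*√39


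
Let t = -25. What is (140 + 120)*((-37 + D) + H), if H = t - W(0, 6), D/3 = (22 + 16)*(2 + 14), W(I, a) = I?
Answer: 458120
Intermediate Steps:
D = 1824 (D = 3*((22 + 16)*(2 + 14)) = 3*(38*16) = 3*608 = 1824)
H = -25 (H = -25 - 1*0 = -25 + 0 = -25)
(140 + 120)*((-37 + D) + H) = (140 + 120)*((-37 + 1824) - 25) = 260*(1787 - 25) = 260*1762 = 458120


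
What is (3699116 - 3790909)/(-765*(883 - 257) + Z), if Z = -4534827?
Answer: 91793/5013717 ≈ 0.018308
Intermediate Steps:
(3699116 - 3790909)/(-765*(883 - 257) + Z) = (3699116 - 3790909)/(-765*(883 - 257) - 4534827) = -91793/(-765*626 - 4534827) = -91793/(-478890 - 4534827) = -91793/(-5013717) = -91793*(-1/5013717) = 91793/5013717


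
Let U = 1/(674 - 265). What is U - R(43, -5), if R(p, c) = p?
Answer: -17586/409 ≈ -42.998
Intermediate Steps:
U = 1/409 ≈ 0.0024450
U - R(43, -5) = 1/409 - 1*43 = 1/409 - 43 = -17586/409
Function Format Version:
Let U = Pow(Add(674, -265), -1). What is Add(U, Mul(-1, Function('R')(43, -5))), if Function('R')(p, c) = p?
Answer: Rational(-17586, 409) ≈ -42.998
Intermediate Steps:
U = Rational(1, 409) (U = Pow(409, -1) = Rational(1, 409) ≈ 0.0024450)
Add(U, Mul(-1, Function('R')(43, -5))) = Add(Rational(1, 409), Mul(-1, 43)) = Add(Rational(1, 409), -43) = Rational(-17586, 409)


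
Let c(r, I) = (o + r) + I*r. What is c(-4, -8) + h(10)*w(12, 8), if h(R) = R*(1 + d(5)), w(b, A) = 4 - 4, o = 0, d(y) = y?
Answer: 28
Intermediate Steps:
w(b, A) = 0
c(r, I) = r + I*r (c(r, I) = (0 + r) + I*r = r + I*r)
h(R) = 6*R (h(R) = R*(1 + 5) = R*6 = 6*R)
c(-4, -8) + h(10)*w(12, 8) = -4*(1 - 8) + (6*10)*0 = -4*(-7) + 60*0 = 28 + 0 = 28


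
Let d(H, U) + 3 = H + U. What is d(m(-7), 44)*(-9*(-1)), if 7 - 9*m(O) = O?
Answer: 383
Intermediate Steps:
m(O) = 7/9 - O/9
d(H, U) = -3 + H + U (d(H, U) = -3 + (H + U) = -3 + H + U)
d(m(-7), 44)*(-9*(-1)) = (-3 + (7/9 - ⅑*(-7)) + 44)*(-9*(-1)) = (-3 + (7/9 + 7/9) + 44)*9 = (-3 + 14/9 + 44)*9 = (383/9)*9 = 383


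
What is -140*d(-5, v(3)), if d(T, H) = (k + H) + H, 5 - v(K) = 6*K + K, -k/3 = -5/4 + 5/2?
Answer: 5005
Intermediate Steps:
k = -15/4 (k = -3*(-5/4 + 5/2) = -3*5/4 = -15/4 ≈ -3.7500)
v(K) = 5 - 7*K (v(K) = 5 - (6*K + K) = 5 - 7*K)
d(T, H) = -15/4 + 2*H (d(T, H) = (-15/4 + H) + H = -15/4 + 2*H)
-140*d(-5, v(3)) = -140*(-15/4 + 2*(5 - 7*3)) = -140*(-15/4 + 2*(5 - 21)) = -140*(-15/4 + 2*(-16)) = -140*(-15/4 - 32) = -140*(-143/4) = 5005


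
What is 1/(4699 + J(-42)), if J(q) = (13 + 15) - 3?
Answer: 1/4724 ≈ 0.00021168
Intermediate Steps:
J(q) = 25 (J(q) = 28 - 3 = 25)
1/(4699 + J(-42)) = 1/(4699 + 25) = 1/4724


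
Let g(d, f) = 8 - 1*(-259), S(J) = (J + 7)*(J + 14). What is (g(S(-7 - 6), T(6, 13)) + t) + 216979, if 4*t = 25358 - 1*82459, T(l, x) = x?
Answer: 811883/4 ≈ 2.0297e+5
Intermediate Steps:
t = -57101/4 (t = (25358 - 1*82459)/4 = (25358 - 82459)/4 = (1/4)*(-57101) = -57101/4 ≈ -14275.)
S(J) = (7 + J)*(14 + J)
g(d, f) = 267 (g(d, f) = 8 + 259 = 267)
(g(S(-7 - 6), T(6, 13)) + t) + 216979 = (267 - 57101/4) + 216979 = -56033/4 + 216979 = 811883/4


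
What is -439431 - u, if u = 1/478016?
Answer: -210055048897/478016 ≈ -4.3943e+5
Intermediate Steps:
u = 1/478016 ≈ 2.0920e-6
-439431 - u = -439431 - 1*1/478016 = -439431 - 1/478016 = -210055048897/478016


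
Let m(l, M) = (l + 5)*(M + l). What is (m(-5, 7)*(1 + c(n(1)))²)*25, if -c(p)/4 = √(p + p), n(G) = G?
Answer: 0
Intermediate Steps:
c(p) = -4*√2*√p (c(p) = -4*√(p + p) = -4*√2*√p)
m(l, M) = (5 + l)*(M + l)
(m(-5, 7)*(1 + c(n(1)))²)*25 = (((-5)² + 5*7 + 5*(-5) + 7*(-5))*(1 - 4*√2*√1)²)*25 = ((25 + 35 - 25 - 35)*(1 - 4*√2*1)²)*25 = (0*(1 - 4*√2)²)*25 = 0*25 = 0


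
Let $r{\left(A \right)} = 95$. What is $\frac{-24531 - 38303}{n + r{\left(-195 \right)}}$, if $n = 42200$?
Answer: $- \frac{62834}{42295} \approx -1.4856$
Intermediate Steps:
$\frac{-24531 - 38303}{n + r{\left(-195 \right)}} = \frac{-24531 - 38303}{42200 + 95} = - \frac{62834}{42295}$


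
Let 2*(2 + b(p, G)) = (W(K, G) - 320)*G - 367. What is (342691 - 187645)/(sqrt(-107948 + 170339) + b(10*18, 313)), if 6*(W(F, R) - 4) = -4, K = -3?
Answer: -277652965788/89077916293 - 5581656*sqrt(62391)/89077916293 ≈ -3.1326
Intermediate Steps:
W(F, R) = 10/3 (W(F, R) = 4 + (1/6)*(-4) = 4 - 2/3 = 10/3)
b(p, G) = -371/2 - 475*G/3 (b(p, G) = -2 + ((10/3 - 320)*G - 367)/2 = -2 + (-950*G/3 - 367)/2 = -2 + (-367 - 950*G/3)/2 = -2 + (-367/2 - 475*G/3) = -371/2 - 475*G/3)
(342691 - 187645)/(sqrt(-107948 + 170339) + b(10*18, 313)) = (342691 - 187645)/(sqrt(-107948 + 170339) + (-371/2 - 475/3*313)) = 155046/(sqrt(62391) + (-371/2 - 148675/3)) = 155046/(sqrt(62391) - 298463/6) = 155046/(-298463/6 + sqrt(62391))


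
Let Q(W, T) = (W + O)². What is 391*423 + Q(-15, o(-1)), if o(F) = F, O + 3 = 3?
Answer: 165618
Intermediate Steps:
O = 0 (O = -3 + 3 = 0)
Q(W, T) = W² (Q(W, T) = (W + 0)² = W²)
391*423 + Q(-15, o(-1)) = 391*423 + (-15)² = 165393 + 225 = 165618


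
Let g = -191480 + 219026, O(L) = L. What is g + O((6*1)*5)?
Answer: 27576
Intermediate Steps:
g = 27546
g + O((6*1)*5) = 27546 + (6*1)*5 = 27546 + 6*5 = 27546 + 30 = 27576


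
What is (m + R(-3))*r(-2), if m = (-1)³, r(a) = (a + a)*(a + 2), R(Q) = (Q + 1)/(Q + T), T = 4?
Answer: 0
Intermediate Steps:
R(Q) = (1 + Q)/(4 + Q) (R(Q) = (Q + 1)/(Q + 4) = (1 + Q)/(4 + Q))
r(a) = 2*a*(2 + a) (r(a) = (2*a)*(2 + a) = 2*a*(2 + a))
m = -1
(m + R(-3))*r(-2) = (-1 + (1 - 3)/(4 - 3))*(2*(-2)*(2 - 2)) = (-1 - 2/1)*(2*(-2)*0) = (-1 + 1*(-2))*0 = (-1 - 2)*0 = -3*0 = 0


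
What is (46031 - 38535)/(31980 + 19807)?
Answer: 7496/51787 ≈ 0.14475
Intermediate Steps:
(46031 - 38535)/(31980 + 19807) = 7496/51787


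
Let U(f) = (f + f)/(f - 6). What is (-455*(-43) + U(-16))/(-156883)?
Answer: -215231/1725713 ≈ -0.12472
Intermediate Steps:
U(f) = 2*f/(-6 + f) (U(f) = (2*f)/(-6 + f) = 2*f/(-6 + f))
(-455*(-43) + U(-16))/(-156883) = (-455*(-43) + 2*(-16)/(-6 - 16))/(-156883) = (19565 + 2*(-16)/(-22))*(-1/156883) = (19565 + 2*(-16)*(-1/22))*(-1/156883) = (19565 + 16/11)*(-1/156883) = (215231/11)*(-1/156883) = -215231/1725713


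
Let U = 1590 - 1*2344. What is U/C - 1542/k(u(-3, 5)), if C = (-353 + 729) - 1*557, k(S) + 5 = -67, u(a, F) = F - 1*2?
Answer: 55565/2172 ≈ 25.582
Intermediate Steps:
u(a, F) = -2 + F (u(a, F) = F - 2 = -2 + F)
k(S) = -72 (k(S) = -5 - 67 = -72)
U = -754 (U = 1590 - 2344 = -754)
C = -181 (C = 376 - 557 = -181)
U/C - 1542/k(u(-3, 5)) = -754/(-181) - 1542/(-72) = -754*(-1/181) - 1542*(-1/72) = 754/181 + 257/12 = 55565/2172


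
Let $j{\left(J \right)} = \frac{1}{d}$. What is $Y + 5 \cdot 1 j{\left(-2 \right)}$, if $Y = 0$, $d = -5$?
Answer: $-1$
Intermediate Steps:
$j{\left(J \right)} = - \frac{1}{5}$ ($j{\left(J \right)} = \frac{1}{-5} = - \frac{1}{5}$)
$Y + 5 \cdot 1 j{\left(-2 \right)} = 0 + 5 \cdot 1 \left(- \frac{1}{5}\right) = 0 + 5 \left(- \frac{1}{5}\right) = 0 - 1 = -1$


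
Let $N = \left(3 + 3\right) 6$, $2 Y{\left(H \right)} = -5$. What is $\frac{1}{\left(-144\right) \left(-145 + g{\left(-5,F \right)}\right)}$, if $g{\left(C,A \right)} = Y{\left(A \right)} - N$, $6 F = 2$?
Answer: $\frac{1}{26424} \approx 3.7844 \cdot 10^{-5}$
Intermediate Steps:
$Y{\left(H \right)} = - \frac{5}{2}$ ($Y{\left(H \right)} = \frac{1}{2} \left(-5\right) = - \frac{5}{2}$)
$F = \frac{1}{3}$ ($F = \frac{1}{6} \cdot 2 = \frac{1}{3} \approx 0.33333$)
$N = 36$ ($N = 6 \cdot 6 = 36$)
$g{\left(C,A \right)} = - \frac{77}{2}$ ($g{\left(C,A \right)} = - \frac{5}{2} - 36 = - \frac{77}{2}$)
$\frac{1}{\left(-144\right) \left(-145 + g{\left(-5,F \right)}\right)} = \frac{1}{\left(-144\right) \left(-145 - \frac{77}{2}\right)} = \frac{1}{\left(-144\right) \left(- \frac{367}{2}\right)} = \frac{1}{26424}$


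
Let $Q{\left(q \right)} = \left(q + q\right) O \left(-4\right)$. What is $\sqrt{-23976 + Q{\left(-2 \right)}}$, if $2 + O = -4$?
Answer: $2 i \sqrt{6018} \approx 155.15 i$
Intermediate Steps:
$O = -6$ ($O = -2 - 4 = -6$)
$Q{\left(q \right)} = 48 q$ ($Q{\left(q \right)} = \left(q + q\right) \left(-6\right) \left(-4\right) = 2 q \left(-6\right) \left(-4\right) = - 12 q \left(-4\right) = 48 q$)
$\sqrt{-23976 + Q{\left(-2 \right)}} = \sqrt{-23976 + 48 \left(-2\right)} = \sqrt{-23976 - 96} = \sqrt{-24072} = 2 i \sqrt{6018}$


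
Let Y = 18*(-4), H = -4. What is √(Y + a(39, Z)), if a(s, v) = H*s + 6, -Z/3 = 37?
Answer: I*√222 ≈ 14.9*I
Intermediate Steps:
Z = -111 (Z = -3*37 = -111)
a(s, v) = 6 - 4*s (a(s, v) = -4*s + 6 = 6 - 4*s)
Y = -72
√(Y + a(39, Z)) = √(-72 + (6 - 4*39)) = √(-72 + (6 - 156)) = √(-72 - 150) = √(-222) = I*√222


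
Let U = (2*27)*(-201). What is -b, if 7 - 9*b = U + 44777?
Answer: 33916/9 ≈ 3768.4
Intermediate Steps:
U = -10854 (U = 54*(-201) = -10854)
b = -33916/9 (b = 7/9 - (-10854 + 44777)/9 = 7/9 - ⅑*33923 = 7/9 - 33923/9 = -33916/9 ≈ -3768.4)
-b = -1*(-33916/9) = 33916/9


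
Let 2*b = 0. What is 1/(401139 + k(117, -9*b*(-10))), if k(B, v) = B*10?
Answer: 1/402309 ≈ 2.4857e-6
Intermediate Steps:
b = 0 (b = (½)*0 = 0)
k(B, v) = 10*B
1/(401139 + k(117, -9*b*(-10))) = 1/(401139 + 10*117) = 1/(401139 + 1170) = 1/402309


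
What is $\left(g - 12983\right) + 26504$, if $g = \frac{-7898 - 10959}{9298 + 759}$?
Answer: $\frac{135961840}{10057} \approx 13519.0$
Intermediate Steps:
$g = - \frac{18857}{10057} \approx -1.875$
$\left(g - 12983\right) + 26504 = \left(- \frac{18857}{10057} - 12983\right) + 26504 = - \frac{130588888}{10057} + 26504 = \frac{135961840}{10057}$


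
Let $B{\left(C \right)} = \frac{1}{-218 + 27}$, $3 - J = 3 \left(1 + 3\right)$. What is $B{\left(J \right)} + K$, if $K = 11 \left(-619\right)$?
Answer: $- \frac{1300520}{191} \approx -6809.0$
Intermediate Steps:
$J = -9$ ($J = 3 - 3 \left(1 + 3\right) = 3 - 3 \cdot 4 = 3 - 12 = -9$)
$B{\left(C \right)} = - \frac{1}{191}$ ($B{\left(C \right)} = \frac{1}{-191} = - \frac{1}{191}$)
$K = -6809$
$B{\left(J \right)} + K = - \frac{1}{191} - 6809 = - \frac{1300520}{191}$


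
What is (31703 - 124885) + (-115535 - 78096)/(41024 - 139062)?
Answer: -9135183285/98038 ≈ -93180.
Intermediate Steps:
(31703 - 124885) + (-115535 - 78096)/(41024 - 139062) = -93182 - 193631/(-98038) = -93182 - 193631*(-1/98038) = -93182 + 193631/98038 = -9135183285/98038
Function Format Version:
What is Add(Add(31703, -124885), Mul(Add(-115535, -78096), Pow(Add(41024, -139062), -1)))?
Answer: Rational(-9135183285, 98038) ≈ -93180.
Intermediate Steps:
Add(Add(31703, -124885), Mul(Add(-115535, -78096), Pow(Add(41024, -139062), -1))) = Add(-93182, Mul(-193631, Pow(-98038, -1))) = Add(-93182, Mul(-193631, Rational(-1, 98038))) = Add(-93182, Rational(193631, 98038)) = Rational(-9135183285, 98038)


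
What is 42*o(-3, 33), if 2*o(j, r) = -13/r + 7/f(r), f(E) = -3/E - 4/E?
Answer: -7714/11 ≈ -701.27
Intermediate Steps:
f(E) = -7/E
o(j, r) = -13/(2*r) - r/2 (o(j, r) = (-13/r + 7/((-7/r)))/2 = (-13/r + 7*(-r/7))/2 = (-13/r - r)/2 = (-r - 13/r)/2 = -13/(2*r) - r/2)
42*o(-3, 33) = 42*((½)*(-13 - 1*33²)/33) = 42*((½)*(1/33)*(-13 - 1*1089)) = 42*((½)*(1/33)*(-13 - 1089)) = 42*((½)*(1/33)*(-1102)) = 42*(-551/33) = -7714/11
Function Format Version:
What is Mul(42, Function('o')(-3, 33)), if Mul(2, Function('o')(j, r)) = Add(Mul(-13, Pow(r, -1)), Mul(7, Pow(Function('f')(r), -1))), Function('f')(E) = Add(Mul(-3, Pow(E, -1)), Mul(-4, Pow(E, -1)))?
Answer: Rational(-7714, 11) ≈ -701.27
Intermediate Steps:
Function('f')(E) = Mul(-7, Pow(E, -1))
Function('o')(j, r) = Add(Mul(Rational(-13, 2), Pow(r, -1)), Mul(Rational(-1, 2), r)) (Function('o')(j, r) = Mul(Rational(1, 2), Add(Mul(-13, Pow(r, -1)), Mul(7, Pow(Mul(-7, Pow(r, -1)), -1)))) = Mul(Rational(1, 2), Add(Mul(-13, Pow(r, -1)), Mul(7, Mul(Rational(-1, 7), r)))) = Mul(Rational(1, 2), Add(Mul(-13, Pow(r, -1)), Mul(-1, r))) = Mul(Rational(1, 2), Add(Mul(-1, r), Mul(-13, Pow(r, -1)))) = Add(Mul(Rational(-13, 2), Pow(r, -1)), Mul(Rational(-1, 2), r)))
Mul(42, Function('o')(-3, 33)) = Mul(42, Mul(Rational(1, 2), Pow(33, -1), Add(-13, Mul(-1, Pow(33, 2))))) = Mul(42, Mul(Rational(1, 2), Rational(1, 33), Add(-13, Mul(-1, 1089)))) = Mul(42, Mul(Rational(1, 2), Rational(1, 33), Add(-13, -1089))) = Mul(42, Mul(Rational(1, 2), Rational(1, 33), -1102)) = Mul(42, Rational(-551, 33)) = Rational(-7714, 11)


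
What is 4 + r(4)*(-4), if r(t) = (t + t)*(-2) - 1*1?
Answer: 72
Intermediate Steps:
r(t) = -1 - 4*t (r(t) = (2*t)*(-2) - 1 = -4*t - 1 = -1 - 4*t)
4 + r(4)*(-4) = 4 + (-1 - 4*4)*(-4) = 4 + (-1 - 16)*(-4) = 4 - 17*(-4) = 4 + 68 = 72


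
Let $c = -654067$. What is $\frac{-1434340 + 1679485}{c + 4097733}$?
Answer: $\frac{245145}{3443666} \approx 0.071187$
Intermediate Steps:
$\frac{-1434340 + 1679485}{c + 4097733} = \frac{-1434340 + 1679485}{-654067 + 4097733} = \frac{245145}{3443666}$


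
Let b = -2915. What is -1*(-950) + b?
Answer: -1965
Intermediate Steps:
-1*(-950) + b = -1*(-950) - 2915 = 950 - 2915 = -1965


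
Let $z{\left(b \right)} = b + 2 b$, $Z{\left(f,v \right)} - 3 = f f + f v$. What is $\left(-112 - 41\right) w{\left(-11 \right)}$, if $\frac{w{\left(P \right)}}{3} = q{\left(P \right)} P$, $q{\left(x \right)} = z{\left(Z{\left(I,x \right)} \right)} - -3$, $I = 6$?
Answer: $-393822$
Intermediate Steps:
$Z{\left(f,v \right)} = 3 + f^{2} + f v$ ($Z{\left(f,v \right)} = 3 + \left(f f + f v\right) = 3 + \left(f^{2} + f v\right) = 3 + f^{2} + f v$)
$z{\left(b \right)} = 3 b$
$q{\left(x \right)} = 120 + 18 x$ ($q{\left(x \right)} = 3 \left(3 + 6^{2} + 6 x\right) - -3 = 3 \left(3 + 36 + 6 x\right) + 3 = 3 \left(39 + 6 x\right) + 3 = \left(117 + 18 x\right) + 3 = 120 + 18 x$)
$w{\left(P \right)} = 3 P \left(120 + 18 P\right)$ ($w{\left(P \right)} = 3 \left(120 + 18 P\right) P = 3 P \left(120 + 18 P\right)$)
$\left(-112 - 41\right) w{\left(-11 \right)} = \left(-112 - 41\right) 18 \left(-11\right) \left(20 + 3 \left(-11\right)\right) = - 153 \cdot 18 \left(-11\right) \left(20 - 33\right) = - 153 \cdot 18 \left(-11\right) \left(-13\right) = \left(-153\right) 2574 = -393822$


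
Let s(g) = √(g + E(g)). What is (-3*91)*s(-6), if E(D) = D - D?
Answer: -273*I*√6 ≈ -668.71*I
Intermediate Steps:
E(D) = 0
s(g) = √g (s(g) = √(g + 0) = √g)
(-3*91)*s(-6) = (-3*91)*√(-6) = -273*I*√6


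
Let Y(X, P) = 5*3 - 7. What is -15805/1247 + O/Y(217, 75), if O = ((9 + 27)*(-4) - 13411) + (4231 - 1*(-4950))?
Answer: -96221/172 ≈ -559.42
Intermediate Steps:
Y(X, P) = 8 (Y(X, P) = 15 - 7 = 8)
O = -4374 (O = (36*(-4) - 13411) + (4231 + 4950) = (-144 - 13411) + 9181 = -13555 + 9181 = -4374)
-15805/1247 + O/Y(217, 75) = -15805/1247 - 4374/8 = -15805*1/1247 - 4374*1/8 = -545/43 - 2187/4 = -96221/172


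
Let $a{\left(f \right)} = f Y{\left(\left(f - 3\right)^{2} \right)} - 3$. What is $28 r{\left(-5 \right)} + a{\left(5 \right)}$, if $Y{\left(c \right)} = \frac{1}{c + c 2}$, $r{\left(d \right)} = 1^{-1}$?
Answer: $\frac{305}{12} \approx 25.417$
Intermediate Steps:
$r{\left(d \right)} = 1$
$Y{\left(c \right)} = \frac{1}{3 c}$ ($Y{\left(c \right)} = \frac{1}{c + 2 c} = \frac{1}{3 c}$)
$a{\left(f \right)} = -3 + \frac{f}{3 \left(-3 + f\right)^{2}}$ ($a{\left(f \right)} = f \frac{1}{3 \left(f - 3\right)^{2}} - 3 = f \frac{1}{3 \left(-3 + f\right)^{2}} - 3 = \frac{f}{3 \left(-3 + f\right)^{2}} - 3 = -3 + \frac{f}{3 \left(-3 + f\right)^{2}}$)
$28 r{\left(-5 \right)} + a{\left(5 \right)} = 28 \cdot 1 - \left(3 - \frac{5}{3 \left(-3 + 5\right)^{2}}\right) = 28 - \left(3 - \frac{5}{3 \cdot 4}\right) = 28 - \left(3 - \frac{5}{12}\right) = 28 + \left(-3 + \frac{5}{12}\right) = 28 - \frac{31}{12} = \frac{305}{12}$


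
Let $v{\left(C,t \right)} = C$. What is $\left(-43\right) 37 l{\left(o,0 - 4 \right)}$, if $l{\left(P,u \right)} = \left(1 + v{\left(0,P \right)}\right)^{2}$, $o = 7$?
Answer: $-1591$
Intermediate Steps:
$l{\left(P,u \right)} = 1$ ($l{\left(P,u \right)} = \left(1 + 0\right)^{2} = 1^{2} = 1$)
$\left(-43\right) 37 l{\left(o,0 - 4 \right)} = \left(-43\right) 37 \cdot 1 = \left(-1591\right) 1 = -1591$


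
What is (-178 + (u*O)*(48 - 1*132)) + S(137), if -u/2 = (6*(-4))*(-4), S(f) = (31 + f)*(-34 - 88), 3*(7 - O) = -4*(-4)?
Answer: 6206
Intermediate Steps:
O = 5/3 (O = 7 - (-4)*(-4)/3 = 7 - 1/3*16 = 7 - 16/3 = 5/3 ≈ 1.6667)
S(f) = -3782 - 122*f (S(f) = (31 + f)*(-122) = -3782 - 122*f)
u = -192 (u = -2*6*(-4)*(-4) = -(-48)*(-4) = -2*96 = -192)
(-178 + (u*O)*(48 - 1*132)) + S(137) = (-178 + (-192*5/3)*(48 - 1*132)) + (-3782 - 122*137) = (-178 - 320*(48 - 132)) + (-3782 - 16714) = (-178 - 320*(-84)) - 20496 = (-178 + 26880) - 20496 = 26702 - 20496 = 6206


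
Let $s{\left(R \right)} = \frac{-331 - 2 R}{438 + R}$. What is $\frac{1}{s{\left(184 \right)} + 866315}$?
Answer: $\frac{622}{538847231} \approx 1.1543 \cdot 10^{-6}$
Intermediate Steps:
$s{\left(R \right)} = \frac{-331 - 2 R}{438 + R}$
$\frac{1}{s{\left(184 \right)} + 866315} = \frac{1}{\frac{-331 - 368}{438 + 184} + 866315} = \frac{1}{\frac{-331 - 368}{622} + 866315} = \frac{1}{\frac{1}{622} \left(-699\right) + 866315} = \frac{1}{- \frac{699}{622} + 866315} = \frac{1}{\frac{538847231}{622}} = \frac{622}{538847231}$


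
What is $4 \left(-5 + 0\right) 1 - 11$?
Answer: $-31$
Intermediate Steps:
$4 \left(-5 + 0\right) 1 - 11 = 4 \left(-5\right) 1 - 11 = \left(-20\right) 1 - 11 = -20 - 11 = -31$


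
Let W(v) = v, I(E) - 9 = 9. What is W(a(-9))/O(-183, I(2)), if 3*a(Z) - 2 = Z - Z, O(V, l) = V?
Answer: -2/549 ≈ -0.0036430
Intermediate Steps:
I(E) = 18 (I(E) = 9 + 9 = 18)
a(Z) = 2/3 (a(Z) = 2/3 + (Z - Z)/3 = 2/3 + (1/3)*0 = 2/3 + 0 = 2/3)
W(a(-9))/O(-183, I(2)) = (2/3)/(-183) = (2/3)*(-1/183) = -2/549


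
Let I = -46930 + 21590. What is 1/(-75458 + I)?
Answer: -1/100798 ≈ -9.9208e-6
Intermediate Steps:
I = -25340
1/(-75458 + I) = 1/(-75458 - 25340) = 1/(-100798) = -1/100798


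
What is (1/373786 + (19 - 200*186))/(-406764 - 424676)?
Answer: 2779547453/62156126368 ≈ 0.044719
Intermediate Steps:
(1/373786 + (19 - 200*186))/(-406764 - 424676) = (1/373786 + (19 - 37200))/(-831440) = (1/373786 - 37181)*(-1/831440) = -13897737265/373786*(-1/831440) = 2779547453/62156126368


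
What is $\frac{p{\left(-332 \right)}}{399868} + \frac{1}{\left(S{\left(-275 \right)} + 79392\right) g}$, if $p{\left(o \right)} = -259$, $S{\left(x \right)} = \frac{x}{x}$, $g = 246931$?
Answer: $- \frac{725369879547}{1119892763848492} \approx -0.00064771$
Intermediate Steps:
$S{\left(x \right)} = 1$
$\frac{p{\left(-332 \right)}}{399868} + \frac{1}{\left(S{\left(-275 \right)} + 79392\right) g} = - \frac{259}{399868} + \frac{1}{\left(1 + 79392\right) 246931} = \left(-259\right) \frac{1}{399868} + \frac{1}{79393} \cdot \frac{1}{246931} = - \frac{37}{57124} + \frac{1}{79393} \cdot \frac{1}{246931} = - \frac{37}{57124} + \frac{1}{19604592883} = - \frac{725369879547}{1119892763848492}$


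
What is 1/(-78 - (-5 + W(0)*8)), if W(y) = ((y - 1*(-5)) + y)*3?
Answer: -1/193 ≈ -0.0051813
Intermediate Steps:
W(y) = 15 + 6*y (W(y) = ((y + 5) + y)*3 = ((5 + y) + y)*3 = (5 + 2*y)*3 = 15 + 6*y)
1/(-78 - (-5 + W(0)*8)) = 1/(-78 - (-5 + (15 + 6*0)*8)) = 1/(-78 - (-5 + (15 + 0)*8)) = 1/(-78 - (-5 + 15*8)) = 1/(-78 - (-5 + 120)) = 1/(-78 - 1*115) = 1/(-78 - 115) = 1/(-193) = -1/193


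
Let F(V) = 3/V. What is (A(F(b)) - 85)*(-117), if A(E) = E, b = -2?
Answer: 20241/2 ≈ 10121.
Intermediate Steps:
(A(F(b)) - 85)*(-117) = (3/(-2) - 85)*(-117) = (3*(-½) - 85)*(-117) = (-3/2 - 85)*(-117) = -173/2*(-117) = 20241/2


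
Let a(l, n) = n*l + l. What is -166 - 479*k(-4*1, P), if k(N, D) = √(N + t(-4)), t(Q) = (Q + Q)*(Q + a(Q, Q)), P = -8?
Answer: -166 - 958*I*√17 ≈ -166.0 - 3949.9*I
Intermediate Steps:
a(l, n) = l + l*n (a(l, n) = l*n + l = l + l*n)
t(Q) = 2*Q*(Q + Q*(1 + Q)) (t(Q) = (Q + Q)*(Q + Q*(1 + Q)) = (2*Q)*(Q + Q*(1 + Q)) = 2*Q*(Q + Q*(1 + Q)))
k(N, D) = √(-64 + N) (k(N, D) = √(N + 2*(-4)²*(2 - 4)) = √(N + 2*16*(-2)) = √(N - 64) = √(-64 + N))
-166 - 479*k(-4*1, P) = -166 - 479*√(-64 - 4*1) = -166 - 479*√(-64 - 4) = -166 - 958*I*√17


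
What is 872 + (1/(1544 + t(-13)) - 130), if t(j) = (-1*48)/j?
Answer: 14929053/20120 ≈ 742.00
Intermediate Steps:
t(j) = -48/j
872 + (1/(1544 + t(-13)) - 130) = 872 + (1/(1544 - 48/(-13)) - 130) = 872 + (1/(1544 - 48*(-1/13)) - 130) = 872 + (1/(1544 + 48/13) - 130) = 872 + (1/(20120/13) - 130) = 872 + (13/20120 - 130) = 872 - 2615587/20120 = 14929053/20120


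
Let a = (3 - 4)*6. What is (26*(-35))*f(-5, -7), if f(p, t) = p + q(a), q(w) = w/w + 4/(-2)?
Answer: 5460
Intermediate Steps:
a = -6 (a = -1*6 = -6)
q(w) = -1 (q(w) = 1 + 4*(-1/2) = 1 - 2 = -1)
f(p, t) = -1 + p (f(p, t) = p - 1 = -1 + p)
(26*(-35))*f(-5, -7) = (26*(-35))*(-1 - 5) = -910*(-6) = 5460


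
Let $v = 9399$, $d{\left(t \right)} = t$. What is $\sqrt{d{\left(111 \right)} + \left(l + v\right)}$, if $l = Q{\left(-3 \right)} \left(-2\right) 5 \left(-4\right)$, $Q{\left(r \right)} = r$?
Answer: $\sqrt{9390} \approx 96.902$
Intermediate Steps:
$l = -120$ ($l = \left(-3\right) \left(-2\right) 5 \left(-4\right) = 6 \left(-20\right) = -120$)
$\sqrt{d{\left(111 \right)} + \left(l + v\right)} = \sqrt{111 + \left(-120 + 9399\right)} = \sqrt{111 + 9279} = \sqrt{9390}$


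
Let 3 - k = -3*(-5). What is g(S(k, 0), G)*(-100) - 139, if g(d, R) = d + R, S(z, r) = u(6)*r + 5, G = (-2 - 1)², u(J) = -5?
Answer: -1539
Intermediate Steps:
G = 9 (G = (-3)² = 9)
k = -12 (k = 3 - (-3)*(-5) = 3 - 1*15 = 3 - 15 = -12)
S(z, r) = 5 - 5*r (S(z, r) = -5*r + 5 = 5 - 5*r)
g(d, R) = R + d
g(S(k, 0), G)*(-100) - 139 = (9 + (5 - 5*0))*(-100) - 139 = (9 + (5 + 0))*(-100) - 139 = (9 + 5)*(-100) - 139 = 14*(-100) - 139 = -1400 - 139 = -1539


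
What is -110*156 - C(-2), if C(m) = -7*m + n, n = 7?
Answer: -17181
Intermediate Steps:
C(m) = 7 - 7*m (C(m) = -7*m + 7 = 7 - 7*m)
-110*156 - C(-2) = -110*156 - (7 - 7*(-2)) = -17160 - (7 + 14) = -17160 - 1*21 = -17160 - 21 = -17181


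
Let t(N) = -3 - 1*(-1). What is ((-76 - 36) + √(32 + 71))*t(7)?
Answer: 224 - 2*√103 ≈ 203.70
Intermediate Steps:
t(N) = -2 (t(N) = -3 + 1 = -2)
((-76 - 36) + √(32 + 71))*t(7) = ((-76 - 36) + √(32 + 71))*(-2) = (-112 + √103)*(-2) = 224 - 2*√103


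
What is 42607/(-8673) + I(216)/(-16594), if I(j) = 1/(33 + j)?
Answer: -58682709205/11945340246 ≈ -4.9126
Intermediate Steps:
42607/(-8673) + I(216)/(-16594) = 42607/(-8673) + 1/((33 + 216)*(-16594)) = 42607*(-1/8673) - 1/16594/249 = -42607/8673 + (1/249)*(-1/16594) = -42607/8673 - 1/4131906 = -58682709205/11945340246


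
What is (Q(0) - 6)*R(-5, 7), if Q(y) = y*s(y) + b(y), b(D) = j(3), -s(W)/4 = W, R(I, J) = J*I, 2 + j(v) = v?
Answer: 175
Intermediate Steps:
j(v) = -2 + v
R(I, J) = I*J
s(W) = -4*W
b(D) = 1 (b(D) = -2 + 3 = 1)
Q(y) = 1 - 4*y**2 (Q(y) = y*(-4*y) + 1 = -4*y**2 + 1 = 1 - 4*y**2)
(Q(0) - 6)*R(-5, 7) = ((1 - 4*0**2) - 6)*(-5*7) = ((1 - 4*0) - 6)*(-35) = ((1 + 0) - 6)*(-35) = (1 - 6)*(-35) = -5*(-35) = 175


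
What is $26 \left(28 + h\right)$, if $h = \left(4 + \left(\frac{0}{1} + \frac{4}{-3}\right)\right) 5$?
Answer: $\frac{3224}{3} \approx 1074.7$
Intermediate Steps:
$h = \frac{40}{3}$ ($h = \left(4 + \left(0 \cdot 1 + 4 \left(- \frac{1}{3}\right)\right)\right) 5 = \left(4 + \left(0 - \frac{4}{3}\right)\right) 5 = \left(4 - \frac{4}{3}\right) 5 = \frac{8}{3} \cdot 5 = \frac{40}{3} \approx 13.333$)
$26 \left(28 + h\right) = 26 \left(28 + \frac{40}{3}\right) = 26 \cdot \frac{124}{3} = \frac{3224}{3}$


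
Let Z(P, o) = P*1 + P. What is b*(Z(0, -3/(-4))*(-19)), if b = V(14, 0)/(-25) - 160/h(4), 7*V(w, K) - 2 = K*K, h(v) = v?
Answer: 0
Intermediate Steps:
V(w, K) = 2/7 + K**2/7 (V(w, K) = 2/7 + (K*K)/7 = 2/7 + K**2/7)
Z(P, o) = 2*P (Z(P, o) = P + P = 2*P)
b = -7002/175 (b = (2/7 + (1/7)*0**2)/(-25) - 160/4 = (2/7 + (1/7)*0)*(-1/25) - 160*1/4 = (2/7 + 0)*(-1/25) - 40 = (2/7)*(-1/25) - 40 = -2/175 - 40 = -7002/175 ≈ -40.011)
b*(Z(0, -3/(-4))*(-19)) = -7002*2*0*(-19)/175 = -0*(-19) = -7002/175*0 = 0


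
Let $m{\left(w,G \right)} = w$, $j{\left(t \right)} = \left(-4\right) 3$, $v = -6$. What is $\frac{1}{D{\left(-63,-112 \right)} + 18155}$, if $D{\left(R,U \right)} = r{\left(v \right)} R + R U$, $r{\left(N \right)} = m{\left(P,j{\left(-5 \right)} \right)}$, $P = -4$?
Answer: $\frac{1}{25463} \approx 3.9273 \cdot 10^{-5}$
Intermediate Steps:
$j{\left(t \right)} = -12$
$r{\left(N \right)} = -4$
$D{\left(R,U \right)} = - 4 R + R U$
$\frac{1}{D{\left(-63,-112 \right)} + 18155} = \frac{1}{- 63 \left(-4 - 112\right) + 18155} = \frac{1}{\left(-63\right) \left(-116\right) + 18155} = \frac{1}{7308 + 18155} = \frac{1}{25463}$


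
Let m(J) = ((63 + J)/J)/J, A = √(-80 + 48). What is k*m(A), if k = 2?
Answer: -63/16 - I*√2/4 ≈ -3.9375 - 0.35355*I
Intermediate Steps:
A = 4*I*√2 (A = √(-32) = 4*I*√2 ≈ 5.6569*I)
m(J) = (63 + J)/J² (m(J) = ((63 + J)/J)/J = (63 + J)/J²)
k*m(A) = 2*((63 + 4*I*√2)/(4*I*√2)²) = 2*(-(63 + 4*I*√2)/32) = 2*(-63/32 - I*√2/8) = -63/16 - I*√2/4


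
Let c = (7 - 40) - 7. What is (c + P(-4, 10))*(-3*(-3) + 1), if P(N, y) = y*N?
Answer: -800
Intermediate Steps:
P(N, y) = N*y
c = -40 (c = -33 - 7 = -40)
(c + P(-4, 10))*(-3*(-3) + 1) = (-40 - 4*10)*(-3*(-3) + 1) = (-40 - 40)*(9 + 1) = -80*10 = -800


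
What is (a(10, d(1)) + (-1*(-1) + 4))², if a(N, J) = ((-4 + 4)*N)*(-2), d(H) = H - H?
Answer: 25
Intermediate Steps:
d(H) = 0
a(N, J) = 0 (a(N, J) = (0*N)*(-2) = 0*(-2) = 0)
(a(10, d(1)) + (-1*(-1) + 4))² = (0 + (-1*(-1) + 4))² = (0 + (1 + 4))² = (0 + 5)² = 5² = 25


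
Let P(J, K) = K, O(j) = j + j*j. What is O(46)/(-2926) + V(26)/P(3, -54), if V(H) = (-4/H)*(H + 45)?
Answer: -275558/513513 ≈ -0.53661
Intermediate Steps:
O(j) = j + j**2
V(H) = -4*(45 + H)/H (V(H) = (-4/H)*(45 + H) = -4*(45 + H)/H)
O(46)/(-2926) + V(26)/P(3, -54) = (46*(1 + 46))/(-2926) + (-4 - 180/26)/(-54) = (46*47)*(-1/2926) + (-4 - 180*1/26)*(-1/54) = 2162*(-1/2926) + (-4 - 90/13)*(-1/54) = -1081/1463 - 142/13*(-1/54) = -1081/1463 + 71/351 = -275558/513513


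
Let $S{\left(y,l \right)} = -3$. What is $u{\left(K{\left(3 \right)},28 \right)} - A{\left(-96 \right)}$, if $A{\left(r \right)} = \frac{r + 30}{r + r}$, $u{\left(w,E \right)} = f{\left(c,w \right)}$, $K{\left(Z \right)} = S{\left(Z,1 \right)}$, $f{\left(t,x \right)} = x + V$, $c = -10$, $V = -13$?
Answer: $- \frac{523}{32} \approx -16.344$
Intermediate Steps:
$f{\left(t,x \right)} = -13 + x$ ($f{\left(t,x \right)} = x - 13 = -13 + x$)
$K{\left(Z \right)} = -3$
$u{\left(w,E \right)} = -13 + w$
$A{\left(r \right)} = \frac{30 + r}{2 r}$
$u{\left(K{\left(3 \right)},28 \right)} - A{\left(-96 \right)} = \left(-13 - 3\right) - \frac{30 - 96}{2 \left(-96\right)} = -16 - \frac{1}{2} \left(- \frac{1}{96}\right) \left(-66\right) = -16 - \frac{11}{32} = - \frac{523}{32}$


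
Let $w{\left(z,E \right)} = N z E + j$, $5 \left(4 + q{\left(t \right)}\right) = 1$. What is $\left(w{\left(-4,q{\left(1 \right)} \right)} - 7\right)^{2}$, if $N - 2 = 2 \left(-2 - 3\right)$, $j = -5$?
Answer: $\frac{446224}{25} \approx 17849.0$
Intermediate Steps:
$q{\left(t \right)} = - \frac{19}{5}$ ($q{\left(t \right)} = -4 + \frac{1}{5} \cdot 1 = -4 + \frac{1}{5} = - \frac{19}{5}$)
$N = -8$ ($N = 2 + 2 \left(-2 - 3\right) = 2 + 2 \left(-5\right) = 2 - 10 = -8$)
$w{\left(z,E \right)} = -5 - 8 E z$ ($w{\left(z,E \right)} = - 8 z E - 5 = - 8 E z - 5 = -5 - 8 E z$)
$\left(w{\left(-4,q{\left(1 \right)} \right)} - 7\right)^{2} = \left(\left(-5 - \left(- \frac{152}{5}\right) \left(-4\right)\right) - 7\right)^{2} = \left(\left(-5 - \frac{608}{5}\right) - 7\right)^{2} = \left(- \frac{633}{5} - 7\right)^{2} = \left(- \frac{668}{5}\right)^{2} = \frac{446224}{25}$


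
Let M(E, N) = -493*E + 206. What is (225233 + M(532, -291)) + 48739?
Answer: 11902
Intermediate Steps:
M(E, N) = 206 - 493*E
(225233 + M(532, -291)) + 48739 = (225233 + (206 - 493*532)) + 48739 = (225233 + (206 - 262276)) + 48739 = (225233 - 262070) + 48739 = -36837 + 48739 = 11902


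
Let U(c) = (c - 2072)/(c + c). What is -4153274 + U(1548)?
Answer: -3214634207/774 ≈ -4.1533e+6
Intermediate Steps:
U(c) = (-2072 + c)/(2*c) (U(c) = (-2072 + c)/((2*c)) = (-2072 + c)*(1/(2*c)) = (-2072 + c)/(2*c))
-4153274 + U(1548) = -4153274 + (½)*(-2072 + 1548)/1548 = -4153274 + (½)*(1/1548)*(-524) = -4153274 - 131/774 = -3214634207/774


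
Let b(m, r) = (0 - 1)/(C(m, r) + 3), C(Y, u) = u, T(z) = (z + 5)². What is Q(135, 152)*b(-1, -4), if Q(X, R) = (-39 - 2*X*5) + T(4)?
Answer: -1308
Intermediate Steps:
T(z) = (5 + z)²
b(m, r) = -1/(3 + r) (b(m, r) = (0 - 1)/(r + 3) = -1/(3 + r))
Q(X, R) = 42 - 10*X (Q(X, R) = (-39 - 2*X*5) + (5 + 4)² = (-39 - 10*X) + 9² = (-39 - 10*X) + 81 = 42 - 10*X)
Q(135, 152)*b(-1, -4) = (42 - 10*135)*(-1/(3 - 4)) = (42 - 1350)*(-1/(-1)) = -(-1308)*(-1) = -1308*1 = -1308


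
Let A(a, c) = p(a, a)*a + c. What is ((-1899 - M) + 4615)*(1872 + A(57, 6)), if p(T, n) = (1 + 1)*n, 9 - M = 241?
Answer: 24692448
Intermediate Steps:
M = -232 (M = 9 - 1*241 = 9 - 241 = -232)
p(T, n) = 2*n
A(a, c) = c + 2*a² (A(a, c) = (2*a)*a + c = 2*a² + c = c + 2*a²)
((-1899 - M) + 4615)*(1872 + A(57, 6)) = ((-1899 - 1*(-232)) + 4615)*(1872 + (6 + 2*57²)) = ((-1899 + 232) + 4615)*(1872 + (6 + 2*3249)) = (-1667 + 4615)*(1872 + (6 + 6498)) = 2948*(1872 + 6504) = 2948*8376 = 24692448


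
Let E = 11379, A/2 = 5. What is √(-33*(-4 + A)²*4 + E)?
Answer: 47*√3 ≈ 81.406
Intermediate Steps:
A = 10 (A = 2*5 = 10)
√(-33*(-4 + A)²*4 + E) = √(-33*(-4 + 10)²*4 + 11379) = √(-33*6²*4 + 11379) = √(-33*36*4 + 11379) = √(-1188*4 + 11379) = √(-4752 + 11379) = √6627 = 47*√3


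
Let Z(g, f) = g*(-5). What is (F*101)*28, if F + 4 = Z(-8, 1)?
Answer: 101808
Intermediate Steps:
Z(g, f) = -5*g
F = 36 (F = -4 - 5*(-8) = -4 + 40 = 36)
(F*101)*28 = (36*101)*28 = 3636*28 = 101808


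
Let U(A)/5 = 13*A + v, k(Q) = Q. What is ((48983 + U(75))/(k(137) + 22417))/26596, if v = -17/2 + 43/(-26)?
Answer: 349747/3899000196 ≈ 8.9702e-5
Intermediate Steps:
v = -132/13 (v = -17*½ + 43*(-1/26) = -17/2 - 43/26 = -132/13 ≈ -10.154)
U(A) = -660/13 + 65*A (U(A) = 5*(13*A - 132/13) = 5*(-132/13 + 13*A) = -660/13 + 65*A)
((48983 + U(75))/(k(137) + 22417))/26596 = ((48983 + (-660/13 + 65*75))/(137 + 22417))/26596 = ((48983 + (-660/13 + 4875))/22554)*(1/26596) = ((48983 + 62715/13)*(1/22554))*(1/26596) = ((699494/13)*(1/22554))*(1/26596) = (349747/146601)*(1/26596) = 349747/3899000196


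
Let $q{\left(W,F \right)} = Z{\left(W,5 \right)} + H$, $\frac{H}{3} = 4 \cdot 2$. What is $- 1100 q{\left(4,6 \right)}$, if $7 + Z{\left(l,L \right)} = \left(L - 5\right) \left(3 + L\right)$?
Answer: $-18700$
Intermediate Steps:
$Z{\left(l,L \right)} = -7 + \left(-5 + L\right) \left(3 + L\right)$ ($Z{\left(l,L \right)} = -7 + \left(L - 5\right) \left(3 + L\right) = -7 + \left(-5 + L\right) \left(3 + L\right)$)
$H = 24$ ($H = 3 \cdot 4 \cdot 2 = 3 \cdot 8 = 24$)
$q{\left(W,F \right)} = 17$ ($q{\left(W,F \right)} = \left(-22 + 5^{2} - 10\right) + 24 = \left(-22 + 25 - 10\right) + 24 = -7 + 24 = 17$)
$- 1100 q{\left(4,6 \right)} = \left(-1100\right) 17 = -18700$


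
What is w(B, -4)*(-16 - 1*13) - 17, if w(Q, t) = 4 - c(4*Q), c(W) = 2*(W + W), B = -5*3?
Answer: -7093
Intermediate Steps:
B = -15
c(W) = 4*W (c(W) = 2*(2*W) = 4*W)
w(Q, t) = 4 - 16*Q (w(Q, t) = 4 - 4*4*Q = 4 - 16*Q)
w(B, -4)*(-16 - 1*13) - 17 = (4 - 16*(-15))*(-16 - 1*13) - 17 = (4 + 240)*(-16 - 13) - 17 = 244*(-29) - 17 = -7076 - 17 = -7093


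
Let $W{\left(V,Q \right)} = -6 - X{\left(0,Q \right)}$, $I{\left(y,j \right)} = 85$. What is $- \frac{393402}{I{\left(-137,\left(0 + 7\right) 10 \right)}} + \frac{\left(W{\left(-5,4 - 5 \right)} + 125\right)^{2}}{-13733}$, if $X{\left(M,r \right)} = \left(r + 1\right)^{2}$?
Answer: $- \frac{5403793351}{1167305} \approx -4629.3$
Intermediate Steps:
$X{\left(M,r \right)} = \left(1 + r\right)^{2}$
$W{\left(V,Q \right)} = -6 - \left(1 + Q\right)^{2}$
$- \frac{393402}{I{\left(-137,\left(0 + 7\right) 10 \right)}} + \frac{\left(W{\left(-5,4 - 5 \right)} + 125\right)^{2}}{-13733} = - \frac{393402}{85} + \frac{\left(\left(-6 - \left(1 + \left(4 - 5\right)\right)^{2}\right) + 125\right)^{2}}{-13733} = \left(-393402\right) \frac{1}{85} + \left(\left(-6 - \left(1 + \left(4 - 5\right)\right)^{2}\right) + 125\right)^{2} \left(- \frac{1}{13733}\right) = - \frac{393402}{85} + \left(\left(-6 - \left(1 - 1\right)^{2}\right) + 125\right)^{2} \left(- \frac{1}{13733}\right) = - \frac{393402}{85} + \left(\left(-6 - 0^{2}\right) + 125\right)^{2} \left(- \frac{1}{13733}\right) = - \frac{393402}{85} + \left(\left(-6 - 0\right) + 125\right)^{2} \left(- \frac{1}{13733}\right) = - \frac{393402}{85} + \left(\left(-6 + 0\right) + 125\right)^{2} \left(- \frac{1}{13733}\right) = - \frac{393402}{85} + \left(-6 + 125\right)^{2} \left(- \frac{1}{13733}\right) = - \frac{393402}{85} + 119^{2} \left(- \frac{1}{13733}\right) = - \frac{393402}{85} + 14161 \left(- \frac{1}{13733}\right) = - \frac{393402}{85} - \frac{14161}{13733} = - \frac{5403793351}{1167305}$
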